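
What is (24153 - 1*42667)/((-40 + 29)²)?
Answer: -18514/121 ≈ -153.01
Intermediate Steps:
(24153 - 1*42667)/((-40 + 29)²) = (24153 - 42667)/((-11)²) = -18514/121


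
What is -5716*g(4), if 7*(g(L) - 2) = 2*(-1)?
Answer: -68592/7 ≈ -9798.9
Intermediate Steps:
g(L) = 12/7 (g(L) = 2 + (2*(-1))/7 = 2 + (1/7)*(-2) = 2 - 2/7 = 12/7)
-5716*g(4) = -5716*12/7 = -68592/7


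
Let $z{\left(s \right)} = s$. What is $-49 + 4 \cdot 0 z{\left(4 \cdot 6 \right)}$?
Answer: $-49$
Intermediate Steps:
$-49 + 4 \cdot 0 z{\left(4 \cdot 6 \right)} = -49 + 4 \cdot 0 \cdot 4 \cdot 6 = -49 + 0 \cdot 24 = -49 + 0 = -49$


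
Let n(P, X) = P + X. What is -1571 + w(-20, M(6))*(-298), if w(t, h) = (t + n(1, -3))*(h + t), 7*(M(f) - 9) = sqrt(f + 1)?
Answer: -73687 + 6556*sqrt(7)/7 ≈ -71209.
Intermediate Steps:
M(f) = 9 + sqrt(1 + f)/7 (M(f) = 9 + sqrt(f + 1)/7 = 9 + sqrt(1 + f)/7)
w(t, h) = (-2 + t)*(h + t) (w(t, h) = (t + (1 - 3))*(h + t) = (t - 2)*(h + t) = (-2 + t)*(h + t))
-1571 + w(-20, M(6))*(-298) = -1571 + ((-20)**2 - 2*(9 + sqrt(1 + 6)/7) - 2*(-20) + (9 + sqrt(1 + 6)/7)*(-20))*(-298) = -1571 + (400 - 2*(9 + sqrt(7)/7) + 40 + (9 + sqrt(7)/7)*(-20))*(-298) = -1571 + (400 + (-18 - 2*sqrt(7)/7) + 40 + (-180 - 20*sqrt(7)/7))*(-298) = -1571 + (242 - 22*sqrt(7)/7)*(-298) = -1571 + (-72116 + 6556*sqrt(7)/7) = -73687 + 6556*sqrt(7)/7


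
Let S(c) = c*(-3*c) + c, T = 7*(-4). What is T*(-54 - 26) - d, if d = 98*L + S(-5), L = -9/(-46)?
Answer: 52919/23 ≈ 2300.8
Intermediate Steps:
L = 9/46 (L = -9*(-1/46) = 9/46 ≈ 0.19565)
T = -28
S(c) = c - 3*c² (S(c) = -3*c² + c = c - 3*c²)
d = -1399/23 (d = 98*(9/46) - 5*(1 - 3*(-5)) = 441/23 - 5*(1 + 15) = 441/23 - 5*16 = 441/23 - 80 = -1399/23 ≈ -60.826)
T*(-54 - 26) - d = -28*(-54 - 26) - 1*(-1399/23) = -28*(-80) + 1399/23 = 2240 + 1399/23 = 52919/23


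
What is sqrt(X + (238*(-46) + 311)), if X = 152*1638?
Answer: sqrt(238339) ≈ 488.20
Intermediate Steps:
X = 248976
sqrt(X + (238*(-46) + 311)) = sqrt(248976 + (238*(-46) + 311)) = sqrt(248976 + (-10948 + 311)) = sqrt(248976 - 10637) = sqrt(238339)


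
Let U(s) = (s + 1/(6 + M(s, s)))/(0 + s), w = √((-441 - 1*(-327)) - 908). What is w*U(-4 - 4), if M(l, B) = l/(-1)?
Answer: 111*I*√1022/112 ≈ 31.683*I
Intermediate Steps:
M(l, B) = -l (M(l, B) = l*(-1) = -l)
w = I*√1022 (w = √((-441 + 327) - 908) = √(-114 - 908) = √(-1022) = I*√1022 ≈ 31.969*I)
U(s) = (s + 1/(6 - s))/s (U(s) = (s + 1/(6 - s))/(0 + s) = (s + 1/(6 - s))/s)
w*U(-4 - 4) = (I*√1022)*((-1 + (-4 - 4)² - 6*(-4 - 4))/((-4 - 4)*(-6 + (-4 - 4)))) = (I*√1022)*((-1 + (-8)² - 6*(-8))/((-8)*(-6 - 8))) = (I*√1022)*(-⅛*(-1 + 64 + 48)/(-14)) = (I*√1022)*(-⅛*(-1/14)*111) = (I*√1022)*(111/112) = 111*I*√1022/112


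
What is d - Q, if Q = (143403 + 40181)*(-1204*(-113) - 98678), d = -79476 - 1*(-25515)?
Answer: -6861322377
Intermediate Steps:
d = -53961 (d = -79476 + 25515 = -53961)
Q = 6861268416 (Q = 183584*(136052 - 98678) = 183584*37374 = 6861268416)
d - Q = -53961 - 1*6861268416 = -53961 - 6861268416 = -6861322377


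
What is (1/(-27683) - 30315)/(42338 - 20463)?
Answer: -839210146/605565625 ≈ -1.3858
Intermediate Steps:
(1/(-27683) - 30315)/(42338 - 20463) = (-1/27683 - 30315)/21875 = -839210146/27683*1/21875 = -839210146/605565625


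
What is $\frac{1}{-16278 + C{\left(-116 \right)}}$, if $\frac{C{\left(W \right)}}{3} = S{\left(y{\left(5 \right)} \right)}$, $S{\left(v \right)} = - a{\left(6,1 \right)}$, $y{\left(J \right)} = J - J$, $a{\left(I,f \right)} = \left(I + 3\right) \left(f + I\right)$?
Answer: $- \frac{1}{16467} \approx -6.0728 \cdot 10^{-5}$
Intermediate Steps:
$a{\left(I,f \right)} = \left(3 + I\right) \left(I + f\right)$
$y{\left(J \right)} = 0$
$S{\left(v \right)} = -63$ ($S{\left(v \right)} = - (6^{2} + 3 \cdot 6 + 3 \cdot 1 + 6 \cdot 1) = - (36 + 18 + 3 + 6) = \left(-1\right) 63 = -63$)
$C{\left(W \right)} = -189$ ($C{\left(W \right)} = 3 \left(-63\right) = -189$)
$\frac{1}{-16278 + C{\left(-116 \right)}} = \frac{1}{-16278 - 189} = \frac{1}{-16467} = - \frac{1}{16467}$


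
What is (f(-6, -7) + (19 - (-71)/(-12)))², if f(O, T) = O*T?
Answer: 436921/144 ≈ 3034.2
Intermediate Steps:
(f(-6, -7) + (19 - (-71)/(-12)))² = (-6*(-7) + (19 - (-71)/(-12)))² = (42 + (19 - (-71)*(-1)/12))² = (42 + (19 - 1*71/12))² = (42 + (19 - 71/12))² = (42 + 157/12)² = (661/12)² = 436921/144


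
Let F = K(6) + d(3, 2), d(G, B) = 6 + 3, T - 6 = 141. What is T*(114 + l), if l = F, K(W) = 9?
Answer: 19404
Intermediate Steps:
T = 147 (T = 6 + 141 = 147)
d(G, B) = 9
F = 18 (F = 9 + 9 = 18)
l = 18
T*(114 + l) = 147*(114 + 18) = 147*132 = 19404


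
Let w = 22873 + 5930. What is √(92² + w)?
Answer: √37267 ≈ 193.05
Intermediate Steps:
w = 28803
√(92² + w) = √(92² + 28803) = √(8464 + 28803) = √37267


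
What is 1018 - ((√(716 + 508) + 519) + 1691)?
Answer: -1192 - 6*√34 ≈ -1227.0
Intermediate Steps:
1018 - ((√(716 + 508) + 519) + 1691) = 1018 - ((√1224 + 519) + 1691) = 1018 - ((6*√34 + 519) + 1691) = 1018 - ((519 + 6*√34) + 1691) = 1018 - (2210 + 6*√34) = 1018 + (-2210 - 6*√34) = -1192 - 6*√34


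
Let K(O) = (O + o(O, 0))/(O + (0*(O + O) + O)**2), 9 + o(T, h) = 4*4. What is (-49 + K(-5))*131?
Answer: -64059/10 ≈ -6405.9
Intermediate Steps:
o(T, h) = 7 (o(T, h) = -9 + 4*4 = -9 + 16 = 7)
K(O) = (7 + O)/(O + O**2) (K(O) = (O + 7)/(O + (0*(O + O) + O)**2) = (7 + O)/(O + (0*(2*O) + O)**2) = (7 + O)/(O + (0 + O)**2) = (7 + O)/(O + O**2))
(-49 + K(-5))*131 = (-49 + (7 - 5)/((-5)*(1 - 5)))*131 = (-49 - 1/5*2/(-4))*131 = (-49 - 1/5*(-1/4)*2)*131 = (-49 + 1/10)*131 = -489/10*131 = -64059/10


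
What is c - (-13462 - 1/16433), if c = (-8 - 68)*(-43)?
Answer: 274924091/16433 ≈ 16730.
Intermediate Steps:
c = 3268 (c = -76*(-43) = 3268)
c - (-13462 - 1/16433) = 3268 - (-13462 - 1/16433) = 3268 - 1*(-221221047/16433) = 3268 + 221221047/16433 = 274924091/16433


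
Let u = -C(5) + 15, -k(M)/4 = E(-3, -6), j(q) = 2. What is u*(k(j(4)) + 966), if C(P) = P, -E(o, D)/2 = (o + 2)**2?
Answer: 9740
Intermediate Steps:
E(o, D) = -2*(2 + o)**2 (E(o, D) = -2*(o + 2)**2 = -2*(2 + o)**2)
k(M) = 8 (k(M) = -(-8)*(2 - 3)**2 = -(-8)*(-1)**2 = -(-8) = -4*(-2) = 8)
u = 10 (u = -1*5 + 15 = -5 + 15 = 10)
u*(k(j(4)) + 966) = 10*(8 + 966) = 10*974 = 9740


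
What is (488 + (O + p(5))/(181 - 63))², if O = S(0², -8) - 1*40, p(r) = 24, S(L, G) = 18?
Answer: 829036849/3481 ≈ 2.3816e+5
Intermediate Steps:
O = -22 (O = 18 - 1*40 = 18 - 40 = -22)
(488 + (O + p(5))/(181 - 63))² = (488 + (-22 + 24)/(181 - 63))² = (488 + 2/118)² = (488 + 2*(1/118))² = (488 + 1/59)² = (28793/59)² = 829036849/3481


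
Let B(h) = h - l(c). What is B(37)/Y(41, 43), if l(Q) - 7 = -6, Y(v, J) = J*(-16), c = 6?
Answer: -9/172 ≈ -0.052326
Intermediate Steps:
Y(v, J) = -16*J
l(Q) = 1 (l(Q) = 7 - 6 = 1)
B(h) = -1 + h (B(h) = h - 1*1 = h - 1 = -1 + h)
B(37)/Y(41, 43) = (-1 + 37)/((-16*43)) = 36/(-688) = 36*(-1/688) = -9/172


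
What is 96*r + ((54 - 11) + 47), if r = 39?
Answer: 3834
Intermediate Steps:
96*r + ((54 - 11) + 47) = 96*39 + ((54 - 11) + 47) = 3744 + (43 + 47) = 3744 + 90 = 3834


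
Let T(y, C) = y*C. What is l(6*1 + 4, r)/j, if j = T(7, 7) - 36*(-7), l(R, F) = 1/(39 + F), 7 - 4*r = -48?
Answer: 4/63511 ≈ 6.2981e-5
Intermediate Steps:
T(y, C) = C*y
r = 55/4 (r = 7/4 - ¼*(-48) = 7/4 + 12 = 55/4 ≈ 13.750)
j = 301 (j = 7*7 - 36*(-7) = 49 + 252 = 301)
l(6*1 + 4, r)/j = 1/((39 + 55/4)*301) = (1/301)/(211/4) = (4/211)*(1/301) = 4/63511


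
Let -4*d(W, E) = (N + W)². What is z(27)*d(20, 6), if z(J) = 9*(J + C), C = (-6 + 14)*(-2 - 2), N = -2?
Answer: 3645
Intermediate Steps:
C = -32 (C = 8*(-4) = -32)
d(W, E) = -(-2 + W)²/4
z(J) = -288 + 9*J (z(J) = 9*(J - 32) = 9*(-32 + J) = -288 + 9*J)
z(27)*d(20, 6) = (-288 + 9*27)*(-(-2 + 20)²/4) = (-288 + 243)*(-¼*18²) = -(-45)*324/4 = -45*(-81) = 3645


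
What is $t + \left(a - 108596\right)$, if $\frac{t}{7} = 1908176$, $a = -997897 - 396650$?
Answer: $11854089$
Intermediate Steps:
$a = -1394547$
$t = 13357232$ ($t = 7 \cdot 1908176 = 13357232$)
$t + \left(a - 108596\right) = 13357232 - 1503143 = 11854089$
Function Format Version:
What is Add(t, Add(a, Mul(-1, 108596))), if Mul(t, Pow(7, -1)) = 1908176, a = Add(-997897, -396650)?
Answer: 11854089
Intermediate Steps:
a = -1394547
t = 13357232 (t = Mul(7, 1908176) = 13357232)
Add(t, Add(a, Mul(-1, 108596))) = Add(13357232, Add(-1394547, Mul(-1, 108596))) = Add(13357232, Add(-1394547, -108596)) = Add(13357232, -1503143) = 11854089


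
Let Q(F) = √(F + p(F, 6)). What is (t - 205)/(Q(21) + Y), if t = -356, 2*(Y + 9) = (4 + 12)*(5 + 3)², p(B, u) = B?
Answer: -25653/22997 + 51*√42/22997 ≈ -1.1011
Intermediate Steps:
Y = 503 (Y = -9 + ((4 + 12)*(5 + 3)²)/2 = -9 + (16*8²)/2 = -9 + (16*64)/2 = -9 + (½)*1024 = -9 + 512 = 503)
Q(F) = √2*√F (Q(F) = √(F + F) = √(2*F) = √2*√F)
(t - 205)/(Q(21) + Y) = (-356 - 205)/(√2*√21 + 503) = -561/(√42 + 503) = -561/(503 + √42)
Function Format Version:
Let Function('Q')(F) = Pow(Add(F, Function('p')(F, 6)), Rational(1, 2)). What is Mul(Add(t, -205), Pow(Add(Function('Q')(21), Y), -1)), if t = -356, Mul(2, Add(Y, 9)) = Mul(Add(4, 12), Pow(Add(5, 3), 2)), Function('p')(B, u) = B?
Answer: Add(Rational(-25653, 22997), Mul(Rational(51, 22997), Pow(42, Rational(1, 2)))) ≈ -1.1011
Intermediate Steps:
Y = 503 (Y = Add(-9, Mul(Rational(1, 2), Mul(Add(4, 12), Pow(Add(5, 3), 2)))) = Add(-9, Mul(Rational(1, 2), Mul(16, Pow(8, 2)))) = Add(-9, Mul(Rational(1, 2), Mul(16, 64))) = Add(-9, Mul(Rational(1, 2), 1024)) = Add(-9, 512) = 503)
Function('Q')(F) = Mul(Pow(2, Rational(1, 2)), Pow(F, Rational(1, 2))) (Function('Q')(F) = Pow(Add(F, F), Rational(1, 2)) = Pow(Mul(2, F), Rational(1, 2)) = Mul(Pow(2, Rational(1, 2)), Pow(F, Rational(1, 2))))
Mul(Add(t, -205), Pow(Add(Function('Q')(21), Y), -1)) = Mul(Add(-356, -205), Pow(Add(Mul(Pow(2, Rational(1, 2)), Pow(21, Rational(1, 2))), 503), -1)) = Mul(-561, Pow(Add(Pow(42, Rational(1, 2)), 503), -1)) = Mul(-561, Pow(Add(503, Pow(42, Rational(1, 2))), -1))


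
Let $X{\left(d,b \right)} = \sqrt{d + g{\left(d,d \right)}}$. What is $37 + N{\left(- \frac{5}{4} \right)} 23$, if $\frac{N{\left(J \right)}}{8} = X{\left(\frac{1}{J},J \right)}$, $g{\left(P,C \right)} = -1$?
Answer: $37 + \frac{552 i \sqrt{5}}{5} \approx 37.0 + 246.86 i$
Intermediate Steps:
$X{\left(d,b \right)} = \sqrt{-1 + d}$ ($X{\left(d,b \right)} = \sqrt{d - 1} = \sqrt{-1 + d}$)
$N{\left(J \right)} = 8 \sqrt{-1 + \frac{1}{J}}$
$37 + N{\left(- \frac{5}{4} \right)} 23 = 37 + 8 \sqrt{\frac{1 - - \frac{5}{4}}{\left(-5\right) \frac{1}{4}}} \cdot 23 = 37 + 8 \sqrt{\frac{1 - \left(-5\right) \frac{1}{4}}{\left(-5\right) \frac{1}{4}}} \cdot 23 = 37 + 8 \sqrt{\frac{1 - - \frac{5}{4}}{- \frac{5}{4}}} \cdot 23 = 37 + 8 \sqrt{- \frac{4 \left(1 + \frac{5}{4}\right)}{5}} \cdot 23 = 37 + 8 \sqrt{\left(- \frac{4}{5}\right) \frac{9}{4}} \cdot 23 = 37 + 8 \sqrt{- \frac{9}{5}} \cdot 23 = 37 + 8 \frac{3 i \sqrt{5}}{5} \cdot 23 = 37 + \frac{24 i \sqrt{5}}{5} \cdot 23 = 37 + \frac{552 i \sqrt{5}}{5}$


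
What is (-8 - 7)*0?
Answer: 0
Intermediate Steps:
(-8 - 7)*0 = -15*0 = 0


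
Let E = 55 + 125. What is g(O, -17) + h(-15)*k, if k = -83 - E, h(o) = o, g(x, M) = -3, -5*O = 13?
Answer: 3942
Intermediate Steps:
O = -13/5 (O = -⅕*13 = -13/5 ≈ -2.6000)
E = 180
k = -263 (k = -83 - 1*180 = -83 - 180 = -263)
g(O, -17) + h(-15)*k = -3 - 15*(-263) = -3 + 3945 = 3942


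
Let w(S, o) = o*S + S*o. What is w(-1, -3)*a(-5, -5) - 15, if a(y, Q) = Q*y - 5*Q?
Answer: 285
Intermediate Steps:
a(y, Q) = -5*Q + Q*y
w(S, o) = 2*S*o (w(S, o) = S*o + S*o = 2*S*o)
w(-1, -3)*a(-5, -5) - 15 = (2*(-1)*(-3))*(-5*(-5 - 5)) - 15 = 6*(-5*(-10)) - 15 = 6*50 - 15 = 300 - 15 = 285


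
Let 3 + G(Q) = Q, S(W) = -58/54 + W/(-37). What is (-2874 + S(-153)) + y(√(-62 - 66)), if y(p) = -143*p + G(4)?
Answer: -2867069/999 - 1144*I*√2 ≈ -2869.9 - 1617.9*I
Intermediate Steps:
S(W) = -29/27 - W/37 (S(W) = -58*1/54 + W*(-1/37) = -29/27 - W/37)
G(Q) = -3 + Q
y(p) = 1 - 143*p (y(p) = -143*p + (-3 + 4) = -143*p + 1 = 1 - 143*p)
(-2874 + S(-153)) + y(√(-62 - 66)) = (-2874 + (-29/27 - 1/37*(-153))) + (1 - 143*√(-62 - 66)) = (-2874 + (-29/27 + 153/37)) + (1 - 1144*I*√2) = (-2874 + 3058/999) + (1 - 1144*I*√2) = -2868068/999 + (1 - 1144*I*√2) = -2867069/999 - 1144*I*√2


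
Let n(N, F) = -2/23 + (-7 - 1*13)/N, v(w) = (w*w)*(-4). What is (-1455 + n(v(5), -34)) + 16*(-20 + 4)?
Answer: -196752/115 ≈ -1710.9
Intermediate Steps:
v(w) = -4*w² (v(w) = w²*(-4) = -4*w²)
n(N, F) = -2/23 - 20/N (n(N, F) = -2*1/23 + (-7 - 13)/N = -2/23 - 20/N)
(-1455 + n(v(5), -34)) + 16*(-20 + 4) = (-1455 + (-2/23 - 20/((-4*5²)))) + 16*(-20 + 4) = (-1455 + (-2/23 - 20/((-4*25)))) + 16*(-16) = (-1455 + (-2/23 - 20/(-100))) - 256 = (-1455 + (-2/23 - 20*(-1/100))) - 256 = (-1455 + (-2/23 + ⅕)) - 256 = (-1455 + 13/115) - 256 = -167312/115 - 256 = -196752/115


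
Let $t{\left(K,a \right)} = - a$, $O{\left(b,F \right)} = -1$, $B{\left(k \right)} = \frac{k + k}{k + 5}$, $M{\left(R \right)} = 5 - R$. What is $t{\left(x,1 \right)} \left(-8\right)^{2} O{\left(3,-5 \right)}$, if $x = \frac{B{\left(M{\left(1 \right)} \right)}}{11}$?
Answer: $64$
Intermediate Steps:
$B{\left(k \right)} = \frac{2 k}{5 + k}$
$x = \frac{8}{99}$ ($x = \frac{2 \left(5 - 1\right) \frac{1}{5 + \left(5 - 1\right)}}{11} = \frac{2 \left(5 - 1\right)}{5 + \left(5 - 1\right)} \frac{1}{11} = 2 \cdot 4 \frac{1}{5 + 4} \cdot \frac{1}{11} = 2 \cdot 4 \cdot \frac{1}{9} \cdot \frac{1}{11} = \frac{8}{9} \cdot \frac{1}{11} = \frac{8}{99} \approx 0.080808$)
$t{\left(x,1 \right)} \left(-8\right)^{2} O{\left(3,-5 \right)} = \left(-1\right) 1 \left(-8\right)^{2} \left(-1\right) = \left(-1\right) 64 \left(-1\right) = \left(-64\right) \left(-1\right) = 64$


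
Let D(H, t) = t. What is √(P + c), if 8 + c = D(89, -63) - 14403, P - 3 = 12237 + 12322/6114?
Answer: I*√20858452089/3057 ≈ 47.244*I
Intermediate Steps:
P = 37423841/3057 (P = 3 + (12237 + 12322/6114) = 3 + (12237 + 12322*(1/6114)) = 3 + (12237 + 6161/3057) = 3 + 37414670/3057 = 37423841/3057 ≈ 12242.)
c = -14474 (c = -8 + (-63 - 14403) = -8 - 14466 = -14474)
√(P + c) = √(37423841/3057 - 14474) = √(-6823177/3057) = I*√20858452089/3057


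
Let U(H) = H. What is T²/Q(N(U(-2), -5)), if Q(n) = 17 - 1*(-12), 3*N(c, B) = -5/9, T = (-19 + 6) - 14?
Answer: 729/29 ≈ 25.138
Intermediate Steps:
T = -27 (T = -13 - 14 = -27)
N(c, B) = -5/27 (N(c, B) = (-5/9)/3 = (-5*⅑)/3 = (⅓)*(-5/9) = -5/27)
Q(n) = 29 (Q(n) = 17 + 12 = 29)
T²/Q(N(U(-2), -5)) = (-27)²/29 = 729*(1/29) = 729/29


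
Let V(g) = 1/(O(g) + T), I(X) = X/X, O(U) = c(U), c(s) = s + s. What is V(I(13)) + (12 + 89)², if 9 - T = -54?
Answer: 663066/65 ≈ 10201.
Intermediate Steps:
T = 63 (T = 9 - 1*(-54) = 9 + 54 = 63)
c(s) = 2*s
O(U) = 2*U
I(X) = 1
V(g) = 1/(63 + 2*g) (V(g) = 1/(2*g + 63) = 1/(63 + 2*g))
V(I(13)) + (12 + 89)² = 1/(63 + 2*1) + (12 + 89)² = 1/(63 + 2) + 101² = 1/65 + 10201 = 663066/65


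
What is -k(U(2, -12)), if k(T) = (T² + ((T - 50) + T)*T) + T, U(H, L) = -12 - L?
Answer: 0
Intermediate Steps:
k(T) = T + T² + T*(-50 + 2*T) (k(T) = (T² + ((-50 + T) + T)*T) + T = (T² + (-50 + 2*T)*T) + T = (T² + T*(-50 + 2*T)) + T = T + T² + T*(-50 + 2*T))
-k(U(2, -12)) = -(-12 - 1*(-12))*(-49 + 3*(-12 - 1*(-12))) = -(-12 + 12)*(-49 + 3*(-12 + 12)) = -0*(-49 + 3*0) = -0*(-49 + 0) = -0*(-49) = -1*0 = 0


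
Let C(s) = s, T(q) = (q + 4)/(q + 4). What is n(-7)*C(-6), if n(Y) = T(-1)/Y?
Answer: 6/7 ≈ 0.85714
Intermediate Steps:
T(q) = 1 (T(q) = (4 + q)/(4 + q) = 1)
n(Y) = 1/Y
n(-7)*C(-6) = -6/(-7) = -⅐*(-6) = 6/7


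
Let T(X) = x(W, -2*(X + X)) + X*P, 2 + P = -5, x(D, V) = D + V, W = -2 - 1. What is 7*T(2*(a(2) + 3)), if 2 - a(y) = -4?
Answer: -1407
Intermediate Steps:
W = -3
a(y) = 6 (a(y) = 2 - 1*(-4) = 2 + 4 = 6)
P = -7 (P = -2 - 5 = -7)
T(X) = -3 - 11*X (T(X) = (-3 - 2*(X + X)) + X*(-7) = (-3 - 4*X) - 7*X = -3 - 11*X)
7*T(2*(a(2) + 3)) = 7*(-3 - 22*(6 + 3)) = 7*(-3 - 22*9) = 7*(-3 - 11*18) = 7*(-3 - 198) = 7*(-201) = -1407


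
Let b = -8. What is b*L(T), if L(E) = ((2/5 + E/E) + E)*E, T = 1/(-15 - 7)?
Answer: 298/605 ≈ 0.49256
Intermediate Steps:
T = -1/22 (T = 1/(-22) = -1/22 ≈ -0.045455)
L(E) = E*(7/5 + E) (L(E) = ((2*(1/5) + 1) + E)*E = ((2/5 + 1) + E)*E = (7/5 + E)*E = E*(7/5 + E))
b*L(T) = -8*(-1)*(7 + 5*(-1/22))/(5*22) = -8*(-1)*(7 - 5/22)/(5*22) = -8*(-1)*149/(5*22*22) = -8*(-149/2420) = 298/605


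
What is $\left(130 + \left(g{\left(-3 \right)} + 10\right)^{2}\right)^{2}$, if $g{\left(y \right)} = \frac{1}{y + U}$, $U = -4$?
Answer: $\frac{123899161}{2401} \approx 51603.0$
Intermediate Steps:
$g{\left(y \right)} = \frac{1}{-4 + y}$ ($g{\left(y \right)} = \frac{1}{y - 4} = \frac{1}{-4 + y}$)
$\left(130 + \left(g{\left(-3 \right)} + 10\right)^{2}\right)^{2} = \left(130 + \left(\frac{1}{-4 - 3} + 10\right)^{2}\right)^{2} = \left(130 + \left(\frac{1}{-7} + 10\right)^{2}\right)^{2} = \left(130 + \left(- \frac{1}{7} + 10\right)^{2}\right)^{2} = \left(130 + \left(\frac{69}{7}\right)^{2}\right)^{2} = \left(130 + \frac{4761}{49}\right)^{2} = \left(\frac{11131}{49}\right)^{2} = \frac{123899161}{2401}$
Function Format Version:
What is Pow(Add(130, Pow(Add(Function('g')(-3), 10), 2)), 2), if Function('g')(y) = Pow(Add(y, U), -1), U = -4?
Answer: Rational(123899161, 2401) ≈ 51603.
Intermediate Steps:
Function('g')(y) = Pow(Add(-4, y), -1) (Function('g')(y) = Pow(Add(y, -4), -1) = Pow(Add(-4, y), -1))
Pow(Add(130, Pow(Add(Function('g')(-3), 10), 2)), 2) = Pow(Add(130, Pow(Add(Pow(Add(-4, -3), -1), 10), 2)), 2) = Pow(Add(130, Pow(Add(Pow(-7, -1), 10), 2)), 2) = Pow(Add(130, Pow(Add(Rational(-1, 7), 10), 2)), 2) = Pow(Add(130, Pow(Rational(69, 7), 2)), 2) = Pow(Add(130, Rational(4761, 49)), 2) = Pow(Rational(11131, 49), 2) = Rational(123899161, 2401)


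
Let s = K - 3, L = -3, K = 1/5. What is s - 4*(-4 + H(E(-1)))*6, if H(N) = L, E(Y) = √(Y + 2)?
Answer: 826/5 ≈ 165.20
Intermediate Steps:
K = ⅕ ≈ 0.20000
E(Y) = √(2 + Y)
s = -14/5 (s = ⅕ - 3 = -14/5 ≈ -2.8000)
H(N) = -3
s - 4*(-4 + H(E(-1)))*6 = -14/5 - 4*(-4 - 3)*6 = -14/5 - (-28)*6 = -14/5 - 4*(-42) = -14/5 + 168 = 826/5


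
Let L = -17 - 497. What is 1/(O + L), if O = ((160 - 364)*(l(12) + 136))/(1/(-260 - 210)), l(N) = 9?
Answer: 1/13902086 ≈ 7.1932e-8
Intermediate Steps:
L = -514
O = 13902600 (O = ((160 - 364)*(9 + 136))/(1/(-260 - 210)) = (-204*145)/(1/(-470)) = -29580/(-1/470) = -29580*(-470) = 13902600)
1/(O + L) = 1/(13902600 - 514) = 1/13902086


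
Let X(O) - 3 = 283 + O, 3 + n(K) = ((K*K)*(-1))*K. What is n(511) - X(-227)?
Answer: -133432893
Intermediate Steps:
n(K) = -3 - K³ (n(K) = -3 + ((K*K)*(-1))*K = -3 + (K²*(-1))*K = -3 + (-K²)*K = -3 - K³)
X(O) = 286 + O (X(O) = 3 + (283 + O) = 286 + O)
n(511) - X(-227) = (-3 - 1*511³) - (286 - 227) = (-3 - 1*133432831) - 1*59 = (-3 - 133432831) - 59 = -133432834 - 59 = -133432893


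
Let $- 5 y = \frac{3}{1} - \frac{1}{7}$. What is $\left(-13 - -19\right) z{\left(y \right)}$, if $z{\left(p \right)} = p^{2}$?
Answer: $\frac{96}{49} \approx 1.9592$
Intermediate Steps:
$y = - \frac{4}{7}$ ($y = - \frac{\frac{3}{1} - \frac{1}{7}}{5} = - \frac{3 \cdot 1 - \frac{1}{7}}{5} = - \frac{3 - \frac{1}{7}}{5} = \left(- \frac{1}{5}\right) \frac{20}{7} = - \frac{4}{7} \approx -0.57143$)
$\left(-13 - -19\right) z{\left(y \right)} = \left(-13 - -19\right) \left(- \frac{4}{7}\right)^{2} = \left(-13 + 19\right) \frac{16}{49} = 6 \cdot \frac{16}{49} = \frac{96}{49}$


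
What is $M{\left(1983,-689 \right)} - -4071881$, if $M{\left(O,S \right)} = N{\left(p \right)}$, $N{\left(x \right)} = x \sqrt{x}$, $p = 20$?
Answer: $4071881 + 40 \sqrt{5} \approx 4.072 \cdot 10^{6}$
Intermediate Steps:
$N{\left(x \right)} = x^{\frac{3}{2}}$
$M{\left(O,S \right)} = 40 \sqrt{5}$ ($M{\left(O,S \right)} = 20^{\frac{3}{2}} = 40 \sqrt{5}$)
$M{\left(1983,-689 \right)} - -4071881 = 40 \sqrt{5} - -4071881 = 40 \sqrt{5} + 4071881 = 4071881 + 40 \sqrt{5}$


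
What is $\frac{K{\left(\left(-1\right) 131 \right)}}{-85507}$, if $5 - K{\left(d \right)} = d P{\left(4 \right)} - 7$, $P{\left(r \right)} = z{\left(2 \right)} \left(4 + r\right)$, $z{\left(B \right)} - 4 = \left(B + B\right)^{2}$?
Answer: $- \frac{20972}{85507} \approx -0.24527$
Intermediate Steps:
$z{\left(B \right)} = 4 + 4 B^{2}$ ($z{\left(B \right)} = 4 + \left(B + B\right)^{2} = 4 + \left(2 B\right)^{2} = 4 + 4 B^{2}$)
$P{\left(r \right)} = 80 + 20 r$ ($P{\left(r \right)} = \left(4 + 4 \cdot 2^{2}\right) \left(4 + r\right) = \left(4 + 4 \cdot 4\right) \left(4 + r\right) = \left(4 + 16\right) \left(4 + r\right) = 20 \left(4 + r\right) = 80 + 20 r$)
$K{\left(d \right)} = 12 - 160 d$ ($K{\left(d \right)} = 5 - \left(d \left(80 + 20 \cdot 4\right) - 7\right) = 5 - \left(d \left(80 + 80\right) - 7\right) = 5 - \left(d 160 - 7\right) = 5 - \left(160 d - 7\right) = 5 - \left(-7 + 160 d\right) = 12 - 160 d$)
$\frac{K{\left(\left(-1\right) 131 \right)}}{-85507} = \frac{12 - 160 \left(\left(-1\right) 131\right)}{-85507} = \left(12 - -20960\right) \left(- \frac{1}{85507}\right) = \left(12 + 20960\right) \left(- \frac{1}{85507}\right) = 20972 \left(- \frac{1}{85507}\right) = - \frac{20972}{85507}$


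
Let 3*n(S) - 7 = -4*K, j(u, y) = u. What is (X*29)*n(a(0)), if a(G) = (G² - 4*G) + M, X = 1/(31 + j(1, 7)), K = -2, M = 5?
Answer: 145/32 ≈ 4.5313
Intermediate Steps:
X = 1/32 (X = 1/(31 + 1) = 1/32 ≈ 0.031250)
a(G) = 5 + G² - 4*G (a(G) = (G² - 4*G) + 5 = 5 + G² - 4*G)
n(S) = 5 (n(S) = 7/3 + (-4*(-2))/3 = 7/3 + (⅓)*8 = 7/3 + 8/3 = 5)
(X*29)*n(a(0)) = ((1/32)*29)*5 = (29/32)*5 = 145/32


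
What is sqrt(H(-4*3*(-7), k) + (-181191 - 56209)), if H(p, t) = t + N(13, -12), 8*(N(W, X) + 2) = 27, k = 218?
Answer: I*sqrt(3794890)/4 ≈ 487.01*I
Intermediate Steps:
N(W, X) = 11/8 (N(W, X) = -2 + (1/8)*27 = -2 + 27/8 = 11/8)
H(p, t) = 11/8 + t (H(p, t) = t + 11/8 = 11/8 + t)
sqrt(H(-4*3*(-7), k) + (-181191 - 56209)) = sqrt((11/8 + 218) + (-181191 - 56209)) = sqrt(1755/8 - 237400) = sqrt(-1897445/8) = I*sqrt(3794890)/4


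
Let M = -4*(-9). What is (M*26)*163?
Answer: 152568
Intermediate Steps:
M = 36
(M*26)*163 = (36*26)*163 = 936*163 = 152568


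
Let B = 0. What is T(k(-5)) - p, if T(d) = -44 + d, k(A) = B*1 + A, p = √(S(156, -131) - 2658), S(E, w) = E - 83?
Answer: -49 - I*√2585 ≈ -49.0 - 50.843*I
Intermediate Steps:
S(E, w) = -83 + E
p = I*√2585 (p = √((-83 + 156) - 2658) = √(73 - 2658) = √(-2585) = I*√2585 ≈ 50.843*I)
k(A) = A (k(A) = 0*1 + A = 0 + A = A)
T(k(-5)) - p = (-44 - 5) - I*√2585 = -49 - I*√2585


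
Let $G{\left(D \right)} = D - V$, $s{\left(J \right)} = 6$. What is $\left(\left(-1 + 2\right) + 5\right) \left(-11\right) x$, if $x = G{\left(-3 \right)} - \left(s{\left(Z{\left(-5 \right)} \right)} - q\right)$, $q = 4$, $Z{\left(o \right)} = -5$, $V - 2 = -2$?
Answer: $330$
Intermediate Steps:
$V = 0$ ($V = 2 - 2 = 0$)
$G{\left(D \right)} = D$ ($G{\left(D \right)} = D - 0 = D + 0 = D$)
$x = -5$ ($x = -3 - \left(6 - 4\right) = -3 - 2 = -5$)
$\left(\left(-1 + 2\right) + 5\right) \left(-11\right) x = \left(\left(-1 + 2\right) + 5\right) \left(-11\right) \left(-5\right) = \left(1 + 5\right) \left(-11\right) \left(-5\right) = 6 \left(-11\right) \left(-5\right) = \left(-66\right) \left(-5\right) = 330$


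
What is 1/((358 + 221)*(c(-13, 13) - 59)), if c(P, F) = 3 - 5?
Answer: -1/35319 ≈ -2.8313e-5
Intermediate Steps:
c(P, F) = -2
1/((358 + 221)*(c(-13, 13) - 59)) = 1/((358 + 221)*(-2 - 59)) = 1/(579*(-61)) = 1/(-35319) = -1/35319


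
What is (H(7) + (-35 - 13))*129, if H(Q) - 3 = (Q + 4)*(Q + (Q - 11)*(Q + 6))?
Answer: -69660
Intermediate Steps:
H(Q) = 3 + (4 + Q)*(Q + (-11 + Q)*(6 + Q)) (H(Q) = 3 + (Q + 4)*(Q + (Q - 11)*(Q + 6)) = 3 + (4 + Q)*(Q + (-11 + Q)*(6 + Q)))
(H(7) + (-35 - 13))*129 = ((-261 + 7**3 - 82*7) + (-35 - 13))*129 = ((-261 + 343 - 574) - 48)*129 = (-492 - 48)*129 = -540*129 = -69660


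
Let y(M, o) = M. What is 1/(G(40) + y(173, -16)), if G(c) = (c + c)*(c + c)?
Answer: 1/6573 ≈ 0.00015214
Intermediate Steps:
G(c) = 4*c² (G(c) = (2*c)*(2*c) = 4*c²)
1/(G(40) + y(173, -16)) = 1/(4*40² + 173) = 1/(4*1600 + 173) = 1/(6400 + 173) = 1/6573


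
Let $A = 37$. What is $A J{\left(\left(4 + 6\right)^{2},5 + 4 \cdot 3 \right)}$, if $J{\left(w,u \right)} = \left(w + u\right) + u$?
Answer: $4958$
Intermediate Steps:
$J{\left(w,u \right)} = w + 2 u$ ($J{\left(w,u \right)} = \left(u + w\right) + u = w + 2 u$)
$A J{\left(\left(4 + 6\right)^{2},5 + 4 \cdot 3 \right)} = 37 \left(\left(4 + 6\right)^{2} + 2 \left(5 + 4 \cdot 3\right)\right) = 37 \left(10^{2} + 2 \left(5 + 12\right)\right) = 37 \left(100 + 2 \cdot 17\right) = 37 \left(100 + 34\right) = 37 \cdot 134 = 4958$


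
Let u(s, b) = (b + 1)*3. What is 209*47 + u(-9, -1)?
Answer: 9823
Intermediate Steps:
u(s, b) = 3 + 3*b (u(s, b) = (1 + b)*3 = 3 + 3*b)
209*47 + u(-9, -1) = 209*47 + (3 + 3*(-1)) = 9823 + (3 - 3) = 9823 + 0 = 9823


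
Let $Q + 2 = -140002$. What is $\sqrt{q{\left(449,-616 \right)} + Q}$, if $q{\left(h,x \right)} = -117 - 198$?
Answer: $3 i \sqrt{15591} \approx 374.59 i$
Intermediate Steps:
$Q = -140004$ ($Q = -2 - 140002 = -140004$)
$q{\left(h,x \right)} = -315$
$\sqrt{q{\left(449,-616 \right)} + Q} = \sqrt{-315 - 140004} = \sqrt{-140319} = 3 i \sqrt{15591}$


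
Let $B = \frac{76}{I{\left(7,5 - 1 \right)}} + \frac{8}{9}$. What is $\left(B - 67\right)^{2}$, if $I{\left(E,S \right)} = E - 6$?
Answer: $\frac{7921}{81} \approx 97.79$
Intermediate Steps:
$I{\left(E,S \right)} = -6 + E$ ($I{\left(E,S \right)} = E - 6 = -6 + E$)
$B = \frac{692}{9}$ ($B = \frac{76}{-6 + 7} + \frac{8}{9} = \frac{76}{1} + 8 \cdot \frac{1}{9} = 76 \cdot 1 + \frac{8}{9} = 76 + \frac{8}{9} = \frac{692}{9} \approx 76.889$)
$\left(B - 67\right)^{2} = \left(\frac{692}{9} - 67\right)^{2} = \left(\frac{89}{9}\right)^{2} = \frac{7921}{81}$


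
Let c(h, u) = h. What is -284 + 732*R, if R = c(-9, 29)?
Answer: -6872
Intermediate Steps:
R = -9
-284 + 732*R = -284 + 732*(-9) = -284 - 6588 = -6872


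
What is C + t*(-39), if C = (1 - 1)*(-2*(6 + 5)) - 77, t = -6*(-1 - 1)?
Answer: -545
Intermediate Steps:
t = 12 (t = -6*(-2) = 12)
C = -77 (C = 0*(-2*11) - 77 = 0*(-22) - 77 = 0 - 77 = -77)
C + t*(-39) = -77 + 12*(-39) = -77 - 468 = -545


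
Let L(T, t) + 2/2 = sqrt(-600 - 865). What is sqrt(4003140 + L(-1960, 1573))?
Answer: sqrt(4003139 + I*sqrt(1465)) ≈ 2000.8 + 0.01*I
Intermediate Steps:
L(T, t) = -1 + I*sqrt(1465) (L(T, t) = -1 + sqrt(-600 - 865) = -1 + sqrt(-1465) = -1 + I*sqrt(1465))
sqrt(4003140 + L(-1960, 1573)) = sqrt(4003140 + (-1 + I*sqrt(1465))) = sqrt(4003139 + I*sqrt(1465))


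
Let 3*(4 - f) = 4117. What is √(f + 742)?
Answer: I*√5637/3 ≈ 25.027*I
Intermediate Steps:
f = -4105/3 (f = 4 - ⅓*4117 = 4 - 4117/3 = -4105/3 ≈ -1368.3)
√(f + 742) = √(-4105/3 + 742) = √(-1879/3) = I*√5637/3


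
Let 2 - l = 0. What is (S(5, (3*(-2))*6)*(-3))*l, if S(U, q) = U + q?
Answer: 186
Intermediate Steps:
l = 2 (l = 2 - 1*0 = 2 + 0 = 2)
(S(5, (3*(-2))*6)*(-3))*l = ((5 + (3*(-2))*6)*(-3))*2 = ((5 - 6*6)*(-3))*2 = ((5 - 36)*(-3))*2 = -31*(-3)*2 = 93*2 = 186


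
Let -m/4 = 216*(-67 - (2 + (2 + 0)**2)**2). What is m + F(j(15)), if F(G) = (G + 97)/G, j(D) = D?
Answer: 1334992/15 ≈ 89000.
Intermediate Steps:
F(G) = (97 + G)/G
m = 88992 (m = -864*(-67 - (2 + (2 + 0)**2)**2) = -864*(-67 - (2 + 2**2)**2) = -864*(-67 - (2 + 4)**2) = -864*(-67 - 1*6**2) = -864*(-67 - 1*36) = -864*(-67 - 36) = -864*(-103) = -4*(-22248) = 88992)
m + F(j(15)) = 88992 + (97 + 15)/15 = 88992 + (1/15)*112 = 88992 + 112/15 = 1334992/15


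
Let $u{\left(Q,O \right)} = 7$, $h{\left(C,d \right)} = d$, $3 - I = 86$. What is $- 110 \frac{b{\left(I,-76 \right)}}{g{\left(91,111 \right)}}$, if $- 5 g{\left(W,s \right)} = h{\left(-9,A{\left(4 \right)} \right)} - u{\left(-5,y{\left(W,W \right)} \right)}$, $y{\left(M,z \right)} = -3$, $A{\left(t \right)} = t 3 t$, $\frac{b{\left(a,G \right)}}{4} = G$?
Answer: $- \frac{167200}{41} \approx -4078.0$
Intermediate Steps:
$I = -83$ ($I = 3 - 86 = -83$)
$b{\left(a,G \right)} = 4 G$
$A{\left(t \right)} = 3 t^{2}$ ($A{\left(t \right)} = 3 t t = 3 t^{2}$)
$g{\left(W,s \right)} = - \frac{41}{5}$ ($g{\left(W,s \right)} = - \frac{3 \cdot 4^{2} - 7}{5} = - \frac{3 \cdot 16 - 7}{5} = - \frac{48 - 7}{5} = \left(- \frac{1}{5}\right) 41 = - \frac{41}{5}$)
$- 110 \frac{b{\left(I,-76 \right)}}{g{\left(91,111 \right)}} = - 110 \frac{4 \left(-76\right)}{- \frac{41}{5}} = - 110 \left(\left(-304\right) \left(- \frac{5}{41}\right)\right) = \left(-110\right) \frac{1520}{41} = - \frac{167200}{41}$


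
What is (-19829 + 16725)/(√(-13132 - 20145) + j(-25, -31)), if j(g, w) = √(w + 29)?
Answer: 3104*I/(√2 + √33277) ≈ 16.885*I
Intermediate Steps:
j(g, w) = √(29 + w)
(-19829 + 16725)/(√(-13132 - 20145) + j(-25, -31)) = (-19829 + 16725)/(√(-13132 - 20145) + √(29 - 31)) = -3104/(√(-33277) + √(-2)) = -3104/(I*√33277 + I*√2) = -3104/(I*√2 + I*√33277)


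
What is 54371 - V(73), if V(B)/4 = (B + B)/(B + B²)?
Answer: 2011723/37 ≈ 54371.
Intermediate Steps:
V(B) = 8*B/(B + B²) (V(B) = 4*((B + B)/(B + B²)) = 4*((2*B)/(B + B²)) = 4*(2*B/(B + B²)) = 8*B/(B + B²))
54371 - V(73) = 54371 - 8/(1 + 73) = 54371 - 8/74 = 54371 - 1*4/37 = 54371 - 4/37 = 2011723/37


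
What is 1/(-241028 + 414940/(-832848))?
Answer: -208212/50185025671 ≈ -4.1489e-6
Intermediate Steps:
1/(-241028 + 414940/(-832848)) = 1/(-241028 + 414940*(-1/832848)) = 1/(-241028 - 103735/208212) = 1/(-50185025671/208212) = -208212/50185025671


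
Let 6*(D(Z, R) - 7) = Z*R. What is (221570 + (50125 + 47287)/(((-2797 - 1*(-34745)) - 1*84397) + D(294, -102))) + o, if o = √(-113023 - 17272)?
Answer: 3181720847/14360 + I*√130295 ≈ 2.2157e+5 + 360.96*I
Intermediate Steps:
D(Z, R) = 7 + R*Z/6 (D(Z, R) = 7 + (Z*R)/6 = 7 + (R*Z)/6 = 7 + R*Z/6)
o = I*√130295 (o = √(-130295) = I*√130295 ≈ 360.96*I)
(221570 + (50125 + 47287)/(((-2797 - 1*(-34745)) - 1*84397) + D(294, -102))) + o = (221570 + (50125 + 47287)/(((-2797 - 1*(-34745)) - 1*84397) + (7 + (⅙)*(-102)*294))) + I*√130295 = (221570 + 97412/(((-2797 + 34745) - 84397) + (7 - 4998))) + I*√130295 = (221570 + 97412/((31948 - 84397) - 4991)) + I*√130295 = (221570 + 97412/(-52449 - 4991)) + I*√130295 = (221570 + 97412/(-57440)) + I*√130295 = (221570 + 97412*(-1/57440)) + I*√130295 = (221570 - 24353/14360) + I*√130295 = 3181720847/14360 + I*√130295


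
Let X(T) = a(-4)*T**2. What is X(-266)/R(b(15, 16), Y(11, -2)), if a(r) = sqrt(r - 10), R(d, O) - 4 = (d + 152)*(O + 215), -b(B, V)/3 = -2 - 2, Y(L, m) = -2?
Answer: 17689*I*sqrt(14)/8734 ≈ 7.578*I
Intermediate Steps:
b(B, V) = 12 (b(B, V) = -3*(-2 - 2) = -3*(-4) = 12)
R(d, O) = 4 + (152 + d)*(215 + O) (R(d, O) = 4 + (d + 152)*(O + 215) = 4 + (152 + d)*(215 + O))
a(r) = sqrt(-10 + r)
X(T) = I*sqrt(14)*T**2 (X(T) = sqrt(-10 - 4)*T**2 = sqrt(-14)*T**2 = (I*sqrt(14))*T**2 = I*sqrt(14)*T**2)
X(-266)/R(b(15, 16), Y(11, -2)) = (I*sqrt(14)*(-266)**2)/(32684 + 152*(-2) + 215*12 - 2*12) = (I*sqrt(14)*70756)/(32684 - 304 + 2580 - 24) = (70756*I*sqrt(14))/34936 = (70756*I*sqrt(14))*(1/34936) = 17689*I*sqrt(14)/8734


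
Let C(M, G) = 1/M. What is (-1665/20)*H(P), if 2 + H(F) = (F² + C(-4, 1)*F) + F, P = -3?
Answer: -6327/16 ≈ -395.44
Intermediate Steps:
H(F) = -2 + F² + 3*F/4 (H(F) = -2 + ((F² + F/(-4)) + F) = -2 + ((F² - F/4) + F) = -2 + (F² + 3*F/4) = -2 + F² + 3*F/4)
(-1665/20)*H(P) = (-1665/20)*(-2 + (-3)² + (¾)*(-3)) = (-1665*1/20)*(-2 + 9 - 9/4) = -333/4*19/4 = -6327/16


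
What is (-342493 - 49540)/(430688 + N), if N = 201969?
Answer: -392033/632657 ≈ -0.61966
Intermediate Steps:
(-342493 - 49540)/(430688 + N) = (-342493 - 49540)/(430688 + 201969) = -392033/632657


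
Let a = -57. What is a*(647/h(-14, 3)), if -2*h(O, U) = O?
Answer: -36879/7 ≈ -5268.4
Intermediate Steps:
h(O, U) = -O/2
a*(647/h(-14, 3)) = -36879/((-½*(-14))) = -36879/7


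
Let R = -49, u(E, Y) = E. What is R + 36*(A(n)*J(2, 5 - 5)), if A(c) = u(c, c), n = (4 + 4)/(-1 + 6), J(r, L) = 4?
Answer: 907/5 ≈ 181.40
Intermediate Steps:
n = 8/5 ≈ 1.6000
A(c) = c
R + 36*(A(n)*J(2, 5 - 5)) = -49 + 36*((8/5)*4) = -49 + 36*(32/5) = -49 + 1152/5 = 907/5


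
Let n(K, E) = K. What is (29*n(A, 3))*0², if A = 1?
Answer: 0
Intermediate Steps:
(29*n(A, 3))*0² = (29*1)*0² = 29*0 = 0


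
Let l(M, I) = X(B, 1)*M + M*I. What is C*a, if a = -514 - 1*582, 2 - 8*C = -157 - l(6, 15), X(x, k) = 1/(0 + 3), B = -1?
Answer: -34387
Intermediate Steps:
X(x, k) = 1/3
l(M, I) = M/3 + I*M (l(M, I) = M/3 + M*I = M/3 + I*M)
C = 251/8 (C = 1/4 - (-157 - 6*(1/3 + 15))/8 = 1/4 - (-157 - 6*46/3)/8 = 1/4 - (-157 - 1*92)/8 = 1/4 - (-157 - 92)/8 = 1/4 - 1/8*(-249) = 1/4 + 249/8 = 251/8 ≈ 31.375)
a = -1096 (a = -514 - 582 = -1096)
C*a = (251/8)*(-1096) = -34387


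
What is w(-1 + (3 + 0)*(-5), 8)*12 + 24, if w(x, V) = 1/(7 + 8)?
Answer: 124/5 ≈ 24.800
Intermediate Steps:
w(x, V) = 1/15
w(-1 + (3 + 0)*(-5), 8)*12 + 24 = (1/15)*12 + 24 = 4/5 + 24 = 124/5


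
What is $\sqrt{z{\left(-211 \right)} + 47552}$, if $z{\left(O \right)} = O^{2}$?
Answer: $\sqrt{92073} \approx 303.44$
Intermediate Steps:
$\sqrt{z{\left(-211 \right)} + 47552} = \sqrt{\left(-211\right)^{2} + 47552} = \sqrt{44521 + 47552} = \sqrt{92073}$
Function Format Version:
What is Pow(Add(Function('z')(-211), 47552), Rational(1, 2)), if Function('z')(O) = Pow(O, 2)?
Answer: Pow(92073, Rational(1, 2)) ≈ 303.44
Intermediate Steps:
Pow(Add(Function('z')(-211), 47552), Rational(1, 2)) = Pow(Add(Pow(-211, 2), 47552), Rational(1, 2)) = Pow(Add(44521, 47552), Rational(1, 2)) = Pow(92073, Rational(1, 2))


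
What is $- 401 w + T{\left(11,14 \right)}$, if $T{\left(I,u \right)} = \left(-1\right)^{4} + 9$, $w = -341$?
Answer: $136751$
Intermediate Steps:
$T{\left(I,u \right)} = 10$ ($T{\left(I,u \right)} = 1 + 9 = 10$)
$- 401 w + T{\left(11,14 \right)} = \left(-401\right) \left(-341\right) + 10 = 136741 + 10 = 136751$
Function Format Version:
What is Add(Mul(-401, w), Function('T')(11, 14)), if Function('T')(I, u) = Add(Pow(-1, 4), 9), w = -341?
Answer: 136751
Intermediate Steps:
Function('T')(I, u) = 10 (Function('T')(I, u) = Add(1, 9) = 10)
Add(Mul(-401, w), Function('T')(11, 14)) = Add(Mul(-401, -341), 10) = Add(136741, 10) = 136751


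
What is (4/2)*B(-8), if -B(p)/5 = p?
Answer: 80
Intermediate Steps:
B(p) = -5*p
(4/2)*B(-8) = (4/2)*(-5*(-8)) = (4*(½))*40 = 2*40 = 80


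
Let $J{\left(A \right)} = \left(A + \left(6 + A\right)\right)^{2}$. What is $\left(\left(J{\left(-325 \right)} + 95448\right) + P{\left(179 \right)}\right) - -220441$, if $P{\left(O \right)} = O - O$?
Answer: $730625$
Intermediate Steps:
$J{\left(A \right)} = \left(6 + 2 A\right)^{2}$
$P{\left(O \right)} = 0$
$\left(\left(J{\left(-325 \right)} + 95448\right) + P{\left(179 \right)}\right) - -220441 = \left(\left(4 \left(3 - 325\right)^{2} + 95448\right) + 0\right) - -220441 = \left(\left(4 \left(-322\right)^{2} + 95448\right) + 0\right) + 220441 = \left(\left(4 \cdot 103684 + 95448\right) + 0\right) + 220441 = \left(\left(414736 + 95448\right) + 0\right) + 220441 = \left(510184 + 0\right) + 220441 = 510184 + 220441 = 730625$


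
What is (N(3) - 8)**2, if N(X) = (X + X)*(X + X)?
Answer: 784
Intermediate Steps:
N(X) = 4*X**2 (N(X) = (2*X)*(2*X) = 4*X**2)
(N(3) - 8)**2 = (4*3**2 - 8)**2 = (4*9 - 8)**2 = (36 - 8)**2 = 28**2 = 784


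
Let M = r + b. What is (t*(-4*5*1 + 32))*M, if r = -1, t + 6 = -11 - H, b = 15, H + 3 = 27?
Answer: -6888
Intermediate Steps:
H = 24 (H = -3 + 27 = 24)
t = -41 (t = -6 + (-11 - 1*24) = -6 + (-11 - 24) = -6 - 35 = -41)
M = 14 (M = -1 + 15 = 14)
(t*(-4*5*1 + 32))*M = -41*(-4*5*1 + 32)*14 = -41*(-20*1 + 32)*14 = -41*(-20 + 32)*14 = -41*12*14 = -492*14 = -6888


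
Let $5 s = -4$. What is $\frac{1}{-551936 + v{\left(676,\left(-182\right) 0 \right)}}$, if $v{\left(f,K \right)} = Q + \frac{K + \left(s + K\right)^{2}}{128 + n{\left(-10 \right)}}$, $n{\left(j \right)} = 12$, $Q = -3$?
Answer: $- \frac{875}{482946621} \approx -1.8118 \cdot 10^{-6}$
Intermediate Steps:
$s = - \frac{4}{5}$ ($s = \frac{1}{5} \left(-4\right) = - \frac{4}{5} \approx -0.8$)
$v{\left(f,K \right)} = -3 + \frac{K}{140} + \frac{\left(- \frac{4}{5} + K\right)^{2}}{140}$ ($v{\left(f,K \right)} = -3 + \frac{K + \left(- \frac{4}{5} + K\right)^{2}}{128 + 12} = -3 + \frac{K + \left(- \frac{4}{5} + K\right)^{2}}{140} = -3 + \left(K + \left(- \frac{4}{5} + K\right)^{2}\right) \frac{1}{140} = -3 + \left(\frac{K}{140} + \frac{\left(- \frac{4}{5} + K\right)^{2}}{140}\right) = -3 + \frac{K}{140} + \frac{\left(- \frac{4}{5} + K\right)^{2}}{140}$)
$\frac{1}{-551936 + v{\left(676,\left(-182\right) 0 \right)}} = \frac{1}{-551936 - \left(\frac{2621}{875} + 0 + \frac{3}{700} \left(-182\right) 0\right)} = \frac{1}{-551936 - \left(\frac{2621}{875} - \frac{0^{2}}{140}\right)} = \frac{1}{-551936 + \left(- \frac{2621}{875} + 0 + \frac{1}{140} \cdot 0\right)} = \frac{1}{-551936 + \left(- \frac{2621}{875} + 0 + 0\right)} = \frac{1}{-551936 - \frac{2621}{875}} = \frac{1}{- \frac{482946621}{875}} = - \frac{875}{482946621}$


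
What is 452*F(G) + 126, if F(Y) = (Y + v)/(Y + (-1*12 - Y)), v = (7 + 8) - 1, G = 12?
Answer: -2560/3 ≈ -853.33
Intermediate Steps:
v = 14 (v = 15 - 1 = 14)
F(Y) = -7/6 - Y/12 (F(Y) = (Y + 14)/(Y + (-1*12 - Y)) = (14 + Y)/(Y + (-12 - Y)) = (14 + Y)/(-12) = (14 + Y)*(-1/12) = -7/6 - Y/12)
452*F(G) + 126 = 452*(-7/6 - 1/12*12) + 126 = 452*(-7/6 - 1) + 126 = 452*(-13/6) + 126 = -2938/3 + 126 = -2560/3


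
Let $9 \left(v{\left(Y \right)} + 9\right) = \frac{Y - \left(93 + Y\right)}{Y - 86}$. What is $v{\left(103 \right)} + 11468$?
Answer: $\frac{584378}{51} \approx 11458.0$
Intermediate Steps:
$v{\left(Y \right)} = -9 - \frac{31}{3 \left(-86 + Y\right)}$ ($v{\left(Y \right)} = -9 + \frac{\left(Y - \left(93 + Y\right)\right) \frac{1}{Y - 86}}{9} = -9 + \frac{\left(-93\right) \frac{1}{-86 + Y}}{9} = -9 - \frac{31}{3 \left(-86 + Y\right)}$)
$v{\left(103 \right)} + 11468 = \frac{2291 - 2781}{3 \left(-86 + 103\right)} + 11468 = \frac{2291 - 2781}{3 \cdot 17} + 11468 = \frac{1}{3} \cdot \frac{1}{17} \left(-490\right) + 11468 = - \frac{490}{51} + 11468 = \frac{584378}{51}$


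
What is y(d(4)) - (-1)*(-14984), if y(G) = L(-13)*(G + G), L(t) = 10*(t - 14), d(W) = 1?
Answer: -15524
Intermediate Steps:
L(t) = -140 + 10*t (L(t) = 10*(-14 + t) = -140 + 10*t)
y(G) = -540*G (y(G) = (-140 + 10*(-13))*(G + G) = (-140 - 130)*(2*G) = -540*G)
y(d(4)) - (-1)*(-14984) = -540*1 - (-1)*(-14984) = -540 - 1*14984 = -540 - 14984 = -15524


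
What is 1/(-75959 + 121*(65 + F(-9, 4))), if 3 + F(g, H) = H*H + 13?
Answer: -1/64948 ≈ -1.5397e-5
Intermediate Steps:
F(g, H) = 10 + H² (F(g, H) = -3 + (H*H + 13) = -3 + (H² + 13) = -3 + (13 + H²) = 10 + H²)
1/(-75959 + 121*(65 + F(-9, 4))) = 1/(-75959 + 121*(65 + (10 + 4²))) = 1/(-75959 + 121*(65 + (10 + 16))) = 1/(-75959 + 121*(65 + 26)) = 1/(-75959 + 121*91) = 1/(-75959 + 11011) = 1/(-64948) = -1/64948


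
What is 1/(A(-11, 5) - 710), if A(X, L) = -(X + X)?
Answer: -1/688 ≈ -0.0014535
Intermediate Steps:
A(X, L) = -2*X
1/(A(-11, 5) - 710) = 1/(-2*(-11) - 710) = 1/(22 - 710) = 1/(-688) = -1/688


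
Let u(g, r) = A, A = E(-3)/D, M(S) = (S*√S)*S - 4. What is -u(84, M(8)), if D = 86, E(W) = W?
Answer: 3/86 ≈ 0.034884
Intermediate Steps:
M(S) = -4 + S^(5/2) (M(S) = S^(3/2)*S - 4 = S^(5/2) - 4 = -4 + S^(5/2))
A = -3/86 ≈ -0.034884
u(g, r) = -3/86
-u(84, M(8)) = -1*(-3/86) = 3/86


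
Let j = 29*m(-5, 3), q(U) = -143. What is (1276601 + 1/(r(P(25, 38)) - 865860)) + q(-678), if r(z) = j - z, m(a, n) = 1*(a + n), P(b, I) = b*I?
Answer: 1106520593543/866868 ≈ 1.2765e+6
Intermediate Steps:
P(b, I) = I*b
m(a, n) = a + n
j = -58 (j = 29*(-5 + 3) = 29*(-2) = -58)
r(z) = -58 - z
(1276601 + 1/(r(P(25, 38)) - 865860)) + q(-678) = (1276601 + 1/((-58 - 38*25) - 865860)) - 143 = (1276601 + 1/((-58 - 1*950) - 865860)) - 143 = (1276601 + 1/((-58 - 950) - 865860)) - 143 = (1276601 + 1/(-1008 - 865860)) - 143 = (1276601 + 1/(-866868)) - 143 = (1276601 - 1/866868) - 143 = 1106644555667/866868 - 143 = 1106520593543/866868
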